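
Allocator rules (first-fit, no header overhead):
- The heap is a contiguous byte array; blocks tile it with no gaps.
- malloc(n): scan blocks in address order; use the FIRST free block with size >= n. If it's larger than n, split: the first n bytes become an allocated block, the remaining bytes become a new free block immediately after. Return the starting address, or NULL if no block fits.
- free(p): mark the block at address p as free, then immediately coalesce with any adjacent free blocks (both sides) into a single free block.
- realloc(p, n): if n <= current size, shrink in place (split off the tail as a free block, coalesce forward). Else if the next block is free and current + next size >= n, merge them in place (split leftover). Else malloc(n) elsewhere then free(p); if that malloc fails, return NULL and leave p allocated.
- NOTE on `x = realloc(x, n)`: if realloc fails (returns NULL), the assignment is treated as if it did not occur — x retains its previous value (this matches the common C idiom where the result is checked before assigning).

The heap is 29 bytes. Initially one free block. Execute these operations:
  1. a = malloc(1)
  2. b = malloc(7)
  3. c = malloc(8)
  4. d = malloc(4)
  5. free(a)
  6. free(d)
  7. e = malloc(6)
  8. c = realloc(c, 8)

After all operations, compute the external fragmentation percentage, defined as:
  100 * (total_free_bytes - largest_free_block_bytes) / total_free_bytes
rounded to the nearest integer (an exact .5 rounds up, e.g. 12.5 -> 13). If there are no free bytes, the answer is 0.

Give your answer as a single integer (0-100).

Op 1: a = malloc(1) -> a = 0; heap: [0-0 ALLOC][1-28 FREE]
Op 2: b = malloc(7) -> b = 1; heap: [0-0 ALLOC][1-7 ALLOC][8-28 FREE]
Op 3: c = malloc(8) -> c = 8; heap: [0-0 ALLOC][1-7 ALLOC][8-15 ALLOC][16-28 FREE]
Op 4: d = malloc(4) -> d = 16; heap: [0-0 ALLOC][1-7 ALLOC][8-15 ALLOC][16-19 ALLOC][20-28 FREE]
Op 5: free(a) -> (freed a); heap: [0-0 FREE][1-7 ALLOC][8-15 ALLOC][16-19 ALLOC][20-28 FREE]
Op 6: free(d) -> (freed d); heap: [0-0 FREE][1-7 ALLOC][8-15 ALLOC][16-28 FREE]
Op 7: e = malloc(6) -> e = 16; heap: [0-0 FREE][1-7 ALLOC][8-15 ALLOC][16-21 ALLOC][22-28 FREE]
Op 8: c = realloc(c, 8) -> c = 8; heap: [0-0 FREE][1-7 ALLOC][8-15 ALLOC][16-21 ALLOC][22-28 FREE]
Free blocks: [1 7] total_free=8 largest=7 -> 100*(8-7)/8 = 100/8 = 12.5 -> rounds to 13

Answer: 13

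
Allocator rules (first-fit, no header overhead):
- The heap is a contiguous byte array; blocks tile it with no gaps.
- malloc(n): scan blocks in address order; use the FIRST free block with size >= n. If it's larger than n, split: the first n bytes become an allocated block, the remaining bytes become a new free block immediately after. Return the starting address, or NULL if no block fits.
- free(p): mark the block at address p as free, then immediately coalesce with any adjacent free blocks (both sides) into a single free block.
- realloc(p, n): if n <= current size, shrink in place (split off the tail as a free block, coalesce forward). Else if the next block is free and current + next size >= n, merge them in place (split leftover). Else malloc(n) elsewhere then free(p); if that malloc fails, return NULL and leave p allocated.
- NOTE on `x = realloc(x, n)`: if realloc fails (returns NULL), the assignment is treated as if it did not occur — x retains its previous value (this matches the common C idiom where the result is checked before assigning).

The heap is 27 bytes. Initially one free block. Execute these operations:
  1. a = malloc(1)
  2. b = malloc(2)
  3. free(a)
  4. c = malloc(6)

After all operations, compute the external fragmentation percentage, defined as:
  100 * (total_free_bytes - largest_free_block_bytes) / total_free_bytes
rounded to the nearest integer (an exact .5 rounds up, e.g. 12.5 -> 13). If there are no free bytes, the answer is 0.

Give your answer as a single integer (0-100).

Op 1: a = malloc(1) -> a = 0; heap: [0-0 ALLOC][1-26 FREE]
Op 2: b = malloc(2) -> b = 1; heap: [0-0 ALLOC][1-2 ALLOC][3-26 FREE]
Op 3: free(a) -> (freed a); heap: [0-0 FREE][1-2 ALLOC][3-26 FREE]
Op 4: c = malloc(6) -> c = 3; heap: [0-0 FREE][1-2 ALLOC][3-8 ALLOC][9-26 FREE]
Free blocks: [1 18] total_free=19 largest=18 -> 100*(19-18)/19 = 100/19 ≈ 5.263 -> rounds to 5

Answer: 5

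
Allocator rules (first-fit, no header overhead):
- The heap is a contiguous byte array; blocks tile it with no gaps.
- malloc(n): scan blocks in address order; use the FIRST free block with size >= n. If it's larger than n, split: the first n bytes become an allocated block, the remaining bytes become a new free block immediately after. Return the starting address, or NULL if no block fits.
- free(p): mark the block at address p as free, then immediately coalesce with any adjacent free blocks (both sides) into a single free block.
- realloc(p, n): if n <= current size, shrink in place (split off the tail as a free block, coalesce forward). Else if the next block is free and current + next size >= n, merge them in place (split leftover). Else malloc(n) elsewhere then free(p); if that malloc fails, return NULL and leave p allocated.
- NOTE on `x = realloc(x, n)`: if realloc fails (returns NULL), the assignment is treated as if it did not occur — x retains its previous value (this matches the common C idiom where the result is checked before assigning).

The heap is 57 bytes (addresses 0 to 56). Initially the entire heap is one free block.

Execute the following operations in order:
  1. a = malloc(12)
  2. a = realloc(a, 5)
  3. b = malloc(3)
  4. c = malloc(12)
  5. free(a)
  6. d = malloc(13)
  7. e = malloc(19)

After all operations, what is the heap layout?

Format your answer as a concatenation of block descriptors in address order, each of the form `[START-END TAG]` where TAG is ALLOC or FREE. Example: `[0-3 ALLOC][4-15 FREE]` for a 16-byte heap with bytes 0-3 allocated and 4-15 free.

Answer: [0-4 FREE][5-7 ALLOC][8-19 ALLOC][20-32 ALLOC][33-51 ALLOC][52-56 FREE]

Derivation:
Op 1: a = malloc(12) -> a = 0; heap: [0-11 ALLOC][12-56 FREE]
Op 2: a = realloc(a, 5) -> a = 0; heap: [0-4 ALLOC][5-56 FREE]
Op 3: b = malloc(3) -> b = 5; heap: [0-4 ALLOC][5-7 ALLOC][8-56 FREE]
Op 4: c = malloc(12) -> c = 8; heap: [0-4 ALLOC][5-7 ALLOC][8-19 ALLOC][20-56 FREE]
Op 5: free(a) -> (freed a); heap: [0-4 FREE][5-7 ALLOC][8-19 ALLOC][20-56 FREE]
Op 6: d = malloc(13) -> d = 20; heap: [0-4 FREE][5-7 ALLOC][8-19 ALLOC][20-32 ALLOC][33-56 FREE]
Op 7: e = malloc(19) -> e = 33; heap: [0-4 FREE][5-7 ALLOC][8-19 ALLOC][20-32 ALLOC][33-51 ALLOC][52-56 FREE]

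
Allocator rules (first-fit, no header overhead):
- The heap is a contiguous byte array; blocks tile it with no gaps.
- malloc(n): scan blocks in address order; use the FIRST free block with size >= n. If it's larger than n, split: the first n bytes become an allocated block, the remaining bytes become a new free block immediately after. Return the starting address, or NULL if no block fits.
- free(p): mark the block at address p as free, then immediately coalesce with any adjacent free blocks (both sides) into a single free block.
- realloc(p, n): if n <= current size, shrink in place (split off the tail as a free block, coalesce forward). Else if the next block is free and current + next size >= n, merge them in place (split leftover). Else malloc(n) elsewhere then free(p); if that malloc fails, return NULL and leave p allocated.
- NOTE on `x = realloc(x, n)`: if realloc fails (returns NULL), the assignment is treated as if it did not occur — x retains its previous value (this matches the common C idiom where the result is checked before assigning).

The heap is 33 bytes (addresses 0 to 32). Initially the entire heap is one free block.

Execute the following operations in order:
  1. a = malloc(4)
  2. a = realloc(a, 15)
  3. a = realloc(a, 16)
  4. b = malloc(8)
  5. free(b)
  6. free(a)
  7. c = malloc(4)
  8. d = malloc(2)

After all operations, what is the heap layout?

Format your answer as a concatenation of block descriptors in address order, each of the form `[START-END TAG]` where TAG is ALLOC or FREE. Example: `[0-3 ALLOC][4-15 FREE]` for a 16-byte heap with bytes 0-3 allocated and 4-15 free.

Op 1: a = malloc(4) -> a = 0; heap: [0-3 ALLOC][4-32 FREE]
Op 2: a = realloc(a, 15) -> a = 0; heap: [0-14 ALLOC][15-32 FREE]
Op 3: a = realloc(a, 16) -> a = 0; heap: [0-15 ALLOC][16-32 FREE]
Op 4: b = malloc(8) -> b = 16; heap: [0-15 ALLOC][16-23 ALLOC][24-32 FREE]
Op 5: free(b) -> (freed b); heap: [0-15 ALLOC][16-32 FREE]
Op 6: free(a) -> (freed a); heap: [0-32 FREE]
Op 7: c = malloc(4) -> c = 0; heap: [0-3 ALLOC][4-32 FREE]
Op 8: d = malloc(2) -> d = 4; heap: [0-3 ALLOC][4-5 ALLOC][6-32 FREE]

Answer: [0-3 ALLOC][4-5 ALLOC][6-32 FREE]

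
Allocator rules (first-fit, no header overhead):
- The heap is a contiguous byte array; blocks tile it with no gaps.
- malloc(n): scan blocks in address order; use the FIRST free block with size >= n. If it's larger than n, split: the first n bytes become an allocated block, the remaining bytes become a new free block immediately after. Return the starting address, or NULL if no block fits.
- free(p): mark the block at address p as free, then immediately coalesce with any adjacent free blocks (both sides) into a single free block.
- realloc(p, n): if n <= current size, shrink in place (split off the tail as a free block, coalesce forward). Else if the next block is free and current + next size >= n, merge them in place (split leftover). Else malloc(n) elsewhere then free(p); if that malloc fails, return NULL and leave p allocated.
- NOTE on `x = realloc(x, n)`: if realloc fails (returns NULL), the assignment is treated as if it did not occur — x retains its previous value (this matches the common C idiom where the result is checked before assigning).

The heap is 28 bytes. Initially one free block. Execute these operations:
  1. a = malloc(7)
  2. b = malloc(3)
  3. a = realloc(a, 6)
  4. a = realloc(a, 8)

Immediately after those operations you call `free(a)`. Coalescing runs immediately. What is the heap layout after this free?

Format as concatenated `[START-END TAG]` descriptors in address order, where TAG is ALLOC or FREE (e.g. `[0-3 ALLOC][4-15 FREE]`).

Answer: [0-6 FREE][7-9 ALLOC][10-27 FREE]

Derivation:
Op 1: a = malloc(7) -> a = 0; heap: [0-6 ALLOC][7-27 FREE]
Op 2: b = malloc(3) -> b = 7; heap: [0-6 ALLOC][7-9 ALLOC][10-27 FREE]
Op 3: a = realloc(a, 6) -> a = 0; heap: [0-5 ALLOC][6-6 FREE][7-9 ALLOC][10-27 FREE]
Op 4: a = realloc(a, 8) -> a = 10; heap: [0-6 FREE][7-9 ALLOC][10-17 ALLOC][18-27 FREE]
free(a): a = 10 -> block [10-17 ALLOC]; mark free, coalesce with adjacent free neighbors -> [0-6 FREE][7-9 ALLOC][10-27 FREE]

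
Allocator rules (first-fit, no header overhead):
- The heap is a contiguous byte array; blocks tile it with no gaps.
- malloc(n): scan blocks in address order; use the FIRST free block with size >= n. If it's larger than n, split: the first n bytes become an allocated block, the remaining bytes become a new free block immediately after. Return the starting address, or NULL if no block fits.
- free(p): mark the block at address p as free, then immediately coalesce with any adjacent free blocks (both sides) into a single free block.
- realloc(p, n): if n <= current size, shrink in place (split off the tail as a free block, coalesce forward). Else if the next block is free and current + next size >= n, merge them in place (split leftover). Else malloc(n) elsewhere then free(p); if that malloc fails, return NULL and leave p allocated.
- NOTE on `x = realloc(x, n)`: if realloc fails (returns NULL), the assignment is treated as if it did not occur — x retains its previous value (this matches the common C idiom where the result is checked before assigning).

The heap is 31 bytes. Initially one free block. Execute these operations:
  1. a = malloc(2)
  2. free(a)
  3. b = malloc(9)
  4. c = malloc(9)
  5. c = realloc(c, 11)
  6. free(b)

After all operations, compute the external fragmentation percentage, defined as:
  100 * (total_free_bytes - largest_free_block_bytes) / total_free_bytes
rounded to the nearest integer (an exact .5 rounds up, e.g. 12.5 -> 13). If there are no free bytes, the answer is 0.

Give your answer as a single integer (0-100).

Op 1: a = malloc(2) -> a = 0; heap: [0-1 ALLOC][2-30 FREE]
Op 2: free(a) -> (freed a); heap: [0-30 FREE]
Op 3: b = malloc(9) -> b = 0; heap: [0-8 ALLOC][9-30 FREE]
Op 4: c = malloc(9) -> c = 9; heap: [0-8 ALLOC][9-17 ALLOC][18-30 FREE]
Op 5: c = realloc(c, 11) -> c = 9; heap: [0-8 ALLOC][9-19 ALLOC][20-30 FREE]
Op 6: free(b) -> (freed b); heap: [0-8 FREE][9-19 ALLOC][20-30 FREE]
Free blocks: [9 11] total_free=20 largest=11 -> 100*(20-11)/20 = 900/20 = 45

Answer: 45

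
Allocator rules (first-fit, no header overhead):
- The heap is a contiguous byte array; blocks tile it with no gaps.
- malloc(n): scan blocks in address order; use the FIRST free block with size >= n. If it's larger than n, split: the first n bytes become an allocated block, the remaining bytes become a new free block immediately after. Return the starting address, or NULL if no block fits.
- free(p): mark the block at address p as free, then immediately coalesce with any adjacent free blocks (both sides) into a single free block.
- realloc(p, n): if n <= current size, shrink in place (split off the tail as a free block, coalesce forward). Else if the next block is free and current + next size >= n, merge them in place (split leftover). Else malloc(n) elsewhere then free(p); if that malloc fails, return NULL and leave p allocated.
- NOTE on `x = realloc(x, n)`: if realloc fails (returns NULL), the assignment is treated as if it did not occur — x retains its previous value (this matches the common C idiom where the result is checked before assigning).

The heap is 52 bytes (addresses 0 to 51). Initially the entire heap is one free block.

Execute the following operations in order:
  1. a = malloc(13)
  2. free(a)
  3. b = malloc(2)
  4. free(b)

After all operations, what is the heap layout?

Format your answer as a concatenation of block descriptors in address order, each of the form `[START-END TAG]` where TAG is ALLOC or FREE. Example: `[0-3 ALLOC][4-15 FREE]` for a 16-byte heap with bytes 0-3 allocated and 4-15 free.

Op 1: a = malloc(13) -> a = 0; heap: [0-12 ALLOC][13-51 FREE]
Op 2: free(a) -> (freed a); heap: [0-51 FREE]
Op 3: b = malloc(2) -> b = 0; heap: [0-1 ALLOC][2-51 FREE]
Op 4: free(b) -> (freed b); heap: [0-51 FREE]

Answer: [0-51 FREE]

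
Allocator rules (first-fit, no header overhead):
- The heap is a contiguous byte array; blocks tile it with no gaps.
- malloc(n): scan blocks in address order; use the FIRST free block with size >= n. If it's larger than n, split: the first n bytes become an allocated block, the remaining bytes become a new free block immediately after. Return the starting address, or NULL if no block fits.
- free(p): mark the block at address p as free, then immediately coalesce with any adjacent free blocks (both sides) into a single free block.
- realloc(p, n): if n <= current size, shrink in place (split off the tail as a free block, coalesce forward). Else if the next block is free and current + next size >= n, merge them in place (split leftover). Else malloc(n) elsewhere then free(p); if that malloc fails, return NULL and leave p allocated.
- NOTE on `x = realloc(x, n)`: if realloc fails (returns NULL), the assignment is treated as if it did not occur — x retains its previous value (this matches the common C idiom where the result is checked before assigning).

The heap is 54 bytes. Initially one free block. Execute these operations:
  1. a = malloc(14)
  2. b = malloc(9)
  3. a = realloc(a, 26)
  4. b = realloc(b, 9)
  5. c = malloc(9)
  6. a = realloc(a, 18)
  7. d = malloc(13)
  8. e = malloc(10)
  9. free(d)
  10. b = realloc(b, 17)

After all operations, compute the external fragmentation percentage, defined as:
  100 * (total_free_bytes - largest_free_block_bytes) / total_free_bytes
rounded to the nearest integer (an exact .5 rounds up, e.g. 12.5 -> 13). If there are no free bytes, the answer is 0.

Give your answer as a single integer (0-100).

Answer: 28

Derivation:
Op 1: a = malloc(14) -> a = 0; heap: [0-13 ALLOC][14-53 FREE]
Op 2: b = malloc(9) -> b = 14; heap: [0-13 ALLOC][14-22 ALLOC][23-53 FREE]
Op 3: a = realloc(a, 26) -> a = 23; heap: [0-13 FREE][14-22 ALLOC][23-48 ALLOC][49-53 FREE]
Op 4: b = realloc(b, 9) -> b = 14; heap: [0-13 FREE][14-22 ALLOC][23-48 ALLOC][49-53 FREE]
Op 5: c = malloc(9) -> c = 0; heap: [0-8 ALLOC][9-13 FREE][14-22 ALLOC][23-48 ALLOC][49-53 FREE]
Op 6: a = realloc(a, 18) -> a = 23; heap: [0-8 ALLOC][9-13 FREE][14-22 ALLOC][23-40 ALLOC][41-53 FREE]
Op 7: d = malloc(13) -> d = 41; heap: [0-8 ALLOC][9-13 FREE][14-22 ALLOC][23-40 ALLOC][41-53 ALLOC]
Op 8: e = malloc(10) -> e = NULL; heap: [0-8 ALLOC][9-13 FREE][14-22 ALLOC][23-40 ALLOC][41-53 ALLOC]
Op 9: free(d) -> (freed d); heap: [0-8 ALLOC][9-13 FREE][14-22 ALLOC][23-40 ALLOC][41-53 FREE]
Op 10: b = realloc(b, 17) -> NULL (b unchanged); heap: [0-8 ALLOC][9-13 FREE][14-22 ALLOC][23-40 ALLOC][41-53 FREE]
Free blocks: [5 13] total_free=18 largest=13 -> 100*(18-13)/18 = 500/18 ≈ 27.778 -> rounds to 28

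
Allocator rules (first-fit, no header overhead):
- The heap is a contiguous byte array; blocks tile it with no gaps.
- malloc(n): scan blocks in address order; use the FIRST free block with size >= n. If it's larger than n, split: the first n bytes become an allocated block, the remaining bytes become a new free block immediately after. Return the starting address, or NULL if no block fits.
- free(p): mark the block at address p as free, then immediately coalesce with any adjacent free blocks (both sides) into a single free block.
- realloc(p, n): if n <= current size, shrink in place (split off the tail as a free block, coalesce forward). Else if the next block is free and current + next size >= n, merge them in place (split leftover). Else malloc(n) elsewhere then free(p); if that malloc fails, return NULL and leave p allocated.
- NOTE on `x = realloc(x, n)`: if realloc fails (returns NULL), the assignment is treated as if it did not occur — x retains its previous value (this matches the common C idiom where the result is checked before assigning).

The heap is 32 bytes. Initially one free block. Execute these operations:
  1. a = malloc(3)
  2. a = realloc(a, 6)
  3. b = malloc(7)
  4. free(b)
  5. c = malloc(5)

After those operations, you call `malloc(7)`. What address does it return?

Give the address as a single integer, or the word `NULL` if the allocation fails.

Answer: 11

Derivation:
Op 1: a = malloc(3) -> a = 0; heap: [0-2 ALLOC][3-31 FREE]
Op 2: a = realloc(a, 6) -> a = 0; heap: [0-5 ALLOC][6-31 FREE]
Op 3: b = malloc(7) -> b = 6; heap: [0-5 ALLOC][6-12 ALLOC][13-31 FREE]
Op 4: free(b) -> (freed b); heap: [0-5 ALLOC][6-31 FREE]
Op 5: c = malloc(5) -> c = 6; heap: [0-5 ALLOC][6-10 ALLOC][11-31 FREE]
malloc(7): first-fit scan over [0-5 ALLOC][6-10 ALLOC][11-31 FREE] -> 11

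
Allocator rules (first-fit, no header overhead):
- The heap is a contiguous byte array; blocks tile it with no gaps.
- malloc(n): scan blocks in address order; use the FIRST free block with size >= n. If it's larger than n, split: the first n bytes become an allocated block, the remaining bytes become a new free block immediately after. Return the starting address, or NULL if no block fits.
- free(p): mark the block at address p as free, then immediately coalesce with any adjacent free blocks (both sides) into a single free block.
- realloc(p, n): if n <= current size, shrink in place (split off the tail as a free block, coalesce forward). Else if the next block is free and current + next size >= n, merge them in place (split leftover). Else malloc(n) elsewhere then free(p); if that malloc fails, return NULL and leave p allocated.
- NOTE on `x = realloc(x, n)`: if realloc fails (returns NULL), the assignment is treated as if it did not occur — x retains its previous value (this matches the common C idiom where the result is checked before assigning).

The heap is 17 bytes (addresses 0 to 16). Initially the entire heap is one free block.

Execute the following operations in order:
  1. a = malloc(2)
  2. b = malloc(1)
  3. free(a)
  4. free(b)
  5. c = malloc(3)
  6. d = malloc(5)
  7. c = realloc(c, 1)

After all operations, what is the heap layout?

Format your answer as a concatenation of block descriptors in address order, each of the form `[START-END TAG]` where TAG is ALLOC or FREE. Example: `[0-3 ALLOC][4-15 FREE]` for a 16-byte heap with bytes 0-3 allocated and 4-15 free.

Answer: [0-0 ALLOC][1-2 FREE][3-7 ALLOC][8-16 FREE]

Derivation:
Op 1: a = malloc(2) -> a = 0; heap: [0-1 ALLOC][2-16 FREE]
Op 2: b = malloc(1) -> b = 2; heap: [0-1 ALLOC][2-2 ALLOC][3-16 FREE]
Op 3: free(a) -> (freed a); heap: [0-1 FREE][2-2 ALLOC][3-16 FREE]
Op 4: free(b) -> (freed b); heap: [0-16 FREE]
Op 5: c = malloc(3) -> c = 0; heap: [0-2 ALLOC][3-16 FREE]
Op 6: d = malloc(5) -> d = 3; heap: [0-2 ALLOC][3-7 ALLOC][8-16 FREE]
Op 7: c = realloc(c, 1) -> c = 0; heap: [0-0 ALLOC][1-2 FREE][3-7 ALLOC][8-16 FREE]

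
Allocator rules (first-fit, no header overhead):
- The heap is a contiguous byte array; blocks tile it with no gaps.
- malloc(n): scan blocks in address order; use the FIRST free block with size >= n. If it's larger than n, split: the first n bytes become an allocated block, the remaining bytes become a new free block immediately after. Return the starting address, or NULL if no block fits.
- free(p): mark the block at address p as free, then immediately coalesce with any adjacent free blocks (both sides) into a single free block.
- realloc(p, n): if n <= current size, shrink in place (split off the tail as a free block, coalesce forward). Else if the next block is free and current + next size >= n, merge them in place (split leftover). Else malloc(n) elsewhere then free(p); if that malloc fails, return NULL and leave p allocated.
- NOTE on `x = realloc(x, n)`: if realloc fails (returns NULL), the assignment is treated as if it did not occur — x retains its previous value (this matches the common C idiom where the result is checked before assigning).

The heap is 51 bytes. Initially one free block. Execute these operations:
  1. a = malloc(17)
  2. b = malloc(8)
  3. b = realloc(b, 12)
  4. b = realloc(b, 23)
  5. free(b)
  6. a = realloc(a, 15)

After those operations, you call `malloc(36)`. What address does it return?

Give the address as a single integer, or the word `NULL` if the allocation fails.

Op 1: a = malloc(17) -> a = 0; heap: [0-16 ALLOC][17-50 FREE]
Op 2: b = malloc(8) -> b = 17; heap: [0-16 ALLOC][17-24 ALLOC][25-50 FREE]
Op 3: b = realloc(b, 12) -> b = 17; heap: [0-16 ALLOC][17-28 ALLOC][29-50 FREE]
Op 4: b = realloc(b, 23) -> b = 17; heap: [0-16 ALLOC][17-39 ALLOC][40-50 FREE]
Op 5: free(b) -> (freed b); heap: [0-16 ALLOC][17-50 FREE]
Op 6: a = realloc(a, 15) -> a = 0; heap: [0-14 ALLOC][15-50 FREE]
malloc(36): first-fit scan over [0-14 ALLOC][15-50 FREE] -> 15

Answer: 15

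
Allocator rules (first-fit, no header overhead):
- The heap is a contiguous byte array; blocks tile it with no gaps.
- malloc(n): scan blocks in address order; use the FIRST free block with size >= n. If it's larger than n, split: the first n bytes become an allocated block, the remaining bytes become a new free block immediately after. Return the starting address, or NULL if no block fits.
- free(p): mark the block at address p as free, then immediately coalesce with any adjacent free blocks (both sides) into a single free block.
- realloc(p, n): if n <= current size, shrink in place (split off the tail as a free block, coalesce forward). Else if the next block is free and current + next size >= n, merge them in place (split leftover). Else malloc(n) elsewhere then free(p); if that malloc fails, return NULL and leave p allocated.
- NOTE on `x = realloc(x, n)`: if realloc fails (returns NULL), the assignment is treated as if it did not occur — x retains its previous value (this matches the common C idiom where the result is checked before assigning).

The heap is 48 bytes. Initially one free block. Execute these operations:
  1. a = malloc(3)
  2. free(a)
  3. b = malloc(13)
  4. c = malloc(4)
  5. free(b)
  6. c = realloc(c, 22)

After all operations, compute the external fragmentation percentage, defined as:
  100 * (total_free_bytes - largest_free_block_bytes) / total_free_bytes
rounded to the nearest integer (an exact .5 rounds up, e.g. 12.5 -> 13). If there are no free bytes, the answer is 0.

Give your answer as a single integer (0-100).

Answer: 50

Derivation:
Op 1: a = malloc(3) -> a = 0; heap: [0-2 ALLOC][3-47 FREE]
Op 2: free(a) -> (freed a); heap: [0-47 FREE]
Op 3: b = malloc(13) -> b = 0; heap: [0-12 ALLOC][13-47 FREE]
Op 4: c = malloc(4) -> c = 13; heap: [0-12 ALLOC][13-16 ALLOC][17-47 FREE]
Op 5: free(b) -> (freed b); heap: [0-12 FREE][13-16 ALLOC][17-47 FREE]
Op 6: c = realloc(c, 22) -> c = 13; heap: [0-12 FREE][13-34 ALLOC][35-47 FREE]
Free blocks: [13 13] total_free=26 largest=13 -> 100*(26-13)/26 = 1300/26 = 50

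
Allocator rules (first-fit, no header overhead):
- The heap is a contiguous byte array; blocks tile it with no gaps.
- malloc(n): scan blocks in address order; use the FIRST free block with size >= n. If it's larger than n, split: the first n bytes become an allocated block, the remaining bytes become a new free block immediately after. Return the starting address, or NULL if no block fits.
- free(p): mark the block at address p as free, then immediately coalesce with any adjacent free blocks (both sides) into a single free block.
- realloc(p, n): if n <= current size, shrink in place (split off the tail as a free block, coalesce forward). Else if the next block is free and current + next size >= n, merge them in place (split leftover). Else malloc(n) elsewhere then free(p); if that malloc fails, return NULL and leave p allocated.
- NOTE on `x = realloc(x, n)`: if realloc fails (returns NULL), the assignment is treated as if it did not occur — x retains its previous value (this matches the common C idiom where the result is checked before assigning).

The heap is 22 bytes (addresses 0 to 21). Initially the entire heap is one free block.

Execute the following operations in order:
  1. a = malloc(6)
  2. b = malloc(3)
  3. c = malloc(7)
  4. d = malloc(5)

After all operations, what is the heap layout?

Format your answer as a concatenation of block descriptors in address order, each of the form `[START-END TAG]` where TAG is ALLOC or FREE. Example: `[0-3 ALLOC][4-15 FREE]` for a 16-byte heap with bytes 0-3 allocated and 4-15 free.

Answer: [0-5 ALLOC][6-8 ALLOC][9-15 ALLOC][16-20 ALLOC][21-21 FREE]

Derivation:
Op 1: a = malloc(6) -> a = 0; heap: [0-5 ALLOC][6-21 FREE]
Op 2: b = malloc(3) -> b = 6; heap: [0-5 ALLOC][6-8 ALLOC][9-21 FREE]
Op 3: c = malloc(7) -> c = 9; heap: [0-5 ALLOC][6-8 ALLOC][9-15 ALLOC][16-21 FREE]
Op 4: d = malloc(5) -> d = 16; heap: [0-5 ALLOC][6-8 ALLOC][9-15 ALLOC][16-20 ALLOC][21-21 FREE]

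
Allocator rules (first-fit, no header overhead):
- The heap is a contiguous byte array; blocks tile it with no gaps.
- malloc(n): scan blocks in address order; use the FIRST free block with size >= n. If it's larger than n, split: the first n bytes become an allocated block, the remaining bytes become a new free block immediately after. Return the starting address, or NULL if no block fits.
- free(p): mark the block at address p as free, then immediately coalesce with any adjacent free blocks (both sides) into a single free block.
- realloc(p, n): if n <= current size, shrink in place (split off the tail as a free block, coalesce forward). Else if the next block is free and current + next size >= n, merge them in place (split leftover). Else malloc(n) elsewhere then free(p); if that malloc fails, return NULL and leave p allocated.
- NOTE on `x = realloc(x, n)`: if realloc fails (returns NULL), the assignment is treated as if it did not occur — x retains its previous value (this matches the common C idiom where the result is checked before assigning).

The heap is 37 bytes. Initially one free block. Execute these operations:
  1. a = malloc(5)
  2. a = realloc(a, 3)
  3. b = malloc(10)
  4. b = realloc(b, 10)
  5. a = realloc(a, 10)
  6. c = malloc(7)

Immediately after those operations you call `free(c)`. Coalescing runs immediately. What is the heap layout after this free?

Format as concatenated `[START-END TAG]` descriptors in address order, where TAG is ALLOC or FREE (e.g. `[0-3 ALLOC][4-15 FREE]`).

Op 1: a = malloc(5) -> a = 0; heap: [0-4 ALLOC][5-36 FREE]
Op 2: a = realloc(a, 3) -> a = 0; heap: [0-2 ALLOC][3-36 FREE]
Op 3: b = malloc(10) -> b = 3; heap: [0-2 ALLOC][3-12 ALLOC][13-36 FREE]
Op 4: b = realloc(b, 10) -> b = 3; heap: [0-2 ALLOC][3-12 ALLOC][13-36 FREE]
Op 5: a = realloc(a, 10) -> a = 13; heap: [0-2 FREE][3-12 ALLOC][13-22 ALLOC][23-36 FREE]
Op 6: c = malloc(7) -> c = 23; heap: [0-2 FREE][3-12 ALLOC][13-22 ALLOC][23-29 ALLOC][30-36 FREE]
free(c): c = 23 -> block [23-29 ALLOC]; mark free, coalesce with adjacent free neighbors -> [0-2 FREE][3-12 ALLOC][13-22 ALLOC][23-36 FREE]

Answer: [0-2 FREE][3-12 ALLOC][13-22 ALLOC][23-36 FREE]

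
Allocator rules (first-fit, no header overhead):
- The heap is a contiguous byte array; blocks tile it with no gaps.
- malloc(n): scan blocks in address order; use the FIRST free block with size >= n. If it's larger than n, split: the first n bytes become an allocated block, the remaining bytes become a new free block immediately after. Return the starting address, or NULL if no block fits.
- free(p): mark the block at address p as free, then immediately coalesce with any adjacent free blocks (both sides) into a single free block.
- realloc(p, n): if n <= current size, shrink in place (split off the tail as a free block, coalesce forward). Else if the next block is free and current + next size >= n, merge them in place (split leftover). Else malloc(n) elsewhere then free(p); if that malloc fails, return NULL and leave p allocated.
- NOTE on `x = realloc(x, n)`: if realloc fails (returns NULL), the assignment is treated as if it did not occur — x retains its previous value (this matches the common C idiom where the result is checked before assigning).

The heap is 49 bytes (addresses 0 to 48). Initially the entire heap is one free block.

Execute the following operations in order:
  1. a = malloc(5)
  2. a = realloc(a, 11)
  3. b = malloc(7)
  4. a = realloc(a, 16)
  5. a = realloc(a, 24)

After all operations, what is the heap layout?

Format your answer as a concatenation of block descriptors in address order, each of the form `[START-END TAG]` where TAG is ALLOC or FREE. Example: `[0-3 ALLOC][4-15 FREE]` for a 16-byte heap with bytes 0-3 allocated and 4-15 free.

Op 1: a = malloc(5) -> a = 0; heap: [0-4 ALLOC][5-48 FREE]
Op 2: a = realloc(a, 11) -> a = 0; heap: [0-10 ALLOC][11-48 FREE]
Op 3: b = malloc(7) -> b = 11; heap: [0-10 ALLOC][11-17 ALLOC][18-48 FREE]
Op 4: a = realloc(a, 16) -> a = 18; heap: [0-10 FREE][11-17 ALLOC][18-33 ALLOC][34-48 FREE]
Op 5: a = realloc(a, 24) -> a = 18; heap: [0-10 FREE][11-17 ALLOC][18-41 ALLOC][42-48 FREE]

Answer: [0-10 FREE][11-17 ALLOC][18-41 ALLOC][42-48 FREE]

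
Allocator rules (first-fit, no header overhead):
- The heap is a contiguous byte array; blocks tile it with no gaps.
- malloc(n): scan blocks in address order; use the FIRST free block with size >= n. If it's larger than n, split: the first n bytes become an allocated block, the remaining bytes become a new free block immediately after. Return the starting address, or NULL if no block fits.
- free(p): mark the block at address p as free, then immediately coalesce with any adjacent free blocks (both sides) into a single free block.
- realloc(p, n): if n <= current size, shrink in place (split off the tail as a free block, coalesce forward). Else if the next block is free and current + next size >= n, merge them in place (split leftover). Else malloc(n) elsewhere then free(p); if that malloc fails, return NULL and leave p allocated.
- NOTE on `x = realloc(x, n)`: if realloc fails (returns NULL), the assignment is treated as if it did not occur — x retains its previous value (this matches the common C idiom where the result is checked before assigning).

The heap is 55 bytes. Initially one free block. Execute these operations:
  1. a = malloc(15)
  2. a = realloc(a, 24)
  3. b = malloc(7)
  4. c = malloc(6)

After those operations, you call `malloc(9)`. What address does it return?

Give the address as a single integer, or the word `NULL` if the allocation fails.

Op 1: a = malloc(15) -> a = 0; heap: [0-14 ALLOC][15-54 FREE]
Op 2: a = realloc(a, 24) -> a = 0; heap: [0-23 ALLOC][24-54 FREE]
Op 3: b = malloc(7) -> b = 24; heap: [0-23 ALLOC][24-30 ALLOC][31-54 FREE]
Op 4: c = malloc(6) -> c = 31; heap: [0-23 ALLOC][24-30 ALLOC][31-36 ALLOC][37-54 FREE]
malloc(9): first-fit scan over [0-23 ALLOC][24-30 ALLOC][31-36 ALLOC][37-54 FREE] -> 37

Answer: 37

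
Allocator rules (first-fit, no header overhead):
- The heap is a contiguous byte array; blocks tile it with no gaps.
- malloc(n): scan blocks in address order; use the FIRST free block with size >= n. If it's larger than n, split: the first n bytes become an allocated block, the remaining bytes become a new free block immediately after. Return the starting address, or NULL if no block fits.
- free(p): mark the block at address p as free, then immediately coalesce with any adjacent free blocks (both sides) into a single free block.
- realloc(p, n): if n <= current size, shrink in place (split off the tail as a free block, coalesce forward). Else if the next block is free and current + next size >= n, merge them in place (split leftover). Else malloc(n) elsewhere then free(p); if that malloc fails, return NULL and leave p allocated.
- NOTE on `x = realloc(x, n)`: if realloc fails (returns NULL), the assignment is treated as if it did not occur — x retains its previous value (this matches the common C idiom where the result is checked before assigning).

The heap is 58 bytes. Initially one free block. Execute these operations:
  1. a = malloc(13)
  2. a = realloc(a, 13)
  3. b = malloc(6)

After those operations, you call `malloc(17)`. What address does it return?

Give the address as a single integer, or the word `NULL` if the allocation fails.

Op 1: a = malloc(13) -> a = 0; heap: [0-12 ALLOC][13-57 FREE]
Op 2: a = realloc(a, 13) -> a = 0; heap: [0-12 ALLOC][13-57 FREE]
Op 3: b = malloc(6) -> b = 13; heap: [0-12 ALLOC][13-18 ALLOC][19-57 FREE]
malloc(17): first-fit scan over [0-12 ALLOC][13-18 ALLOC][19-57 FREE] -> 19

Answer: 19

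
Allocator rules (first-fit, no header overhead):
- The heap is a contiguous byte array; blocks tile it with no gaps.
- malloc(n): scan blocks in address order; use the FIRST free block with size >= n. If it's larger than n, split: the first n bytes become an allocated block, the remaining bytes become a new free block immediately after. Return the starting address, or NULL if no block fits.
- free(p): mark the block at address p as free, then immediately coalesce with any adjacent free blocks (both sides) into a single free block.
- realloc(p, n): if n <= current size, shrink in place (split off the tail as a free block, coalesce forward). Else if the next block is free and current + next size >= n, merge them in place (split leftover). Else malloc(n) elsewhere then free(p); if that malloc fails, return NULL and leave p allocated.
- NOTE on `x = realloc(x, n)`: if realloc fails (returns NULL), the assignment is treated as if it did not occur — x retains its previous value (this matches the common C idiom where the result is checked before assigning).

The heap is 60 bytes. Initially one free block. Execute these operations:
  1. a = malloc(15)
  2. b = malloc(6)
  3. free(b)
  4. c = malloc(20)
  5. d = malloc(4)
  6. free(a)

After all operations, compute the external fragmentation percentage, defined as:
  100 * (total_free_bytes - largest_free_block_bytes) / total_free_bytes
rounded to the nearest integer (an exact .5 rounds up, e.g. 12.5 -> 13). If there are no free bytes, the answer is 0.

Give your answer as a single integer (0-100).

Op 1: a = malloc(15) -> a = 0; heap: [0-14 ALLOC][15-59 FREE]
Op 2: b = malloc(6) -> b = 15; heap: [0-14 ALLOC][15-20 ALLOC][21-59 FREE]
Op 3: free(b) -> (freed b); heap: [0-14 ALLOC][15-59 FREE]
Op 4: c = malloc(20) -> c = 15; heap: [0-14 ALLOC][15-34 ALLOC][35-59 FREE]
Op 5: d = malloc(4) -> d = 35; heap: [0-14 ALLOC][15-34 ALLOC][35-38 ALLOC][39-59 FREE]
Op 6: free(a) -> (freed a); heap: [0-14 FREE][15-34 ALLOC][35-38 ALLOC][39-59 FREE]
Free blocks: [15 21] total_free=36 largest=21 -> 100*(36-21)/36 = 1500/36 ≈ 41.667 -> rounds to 42

Answer: 42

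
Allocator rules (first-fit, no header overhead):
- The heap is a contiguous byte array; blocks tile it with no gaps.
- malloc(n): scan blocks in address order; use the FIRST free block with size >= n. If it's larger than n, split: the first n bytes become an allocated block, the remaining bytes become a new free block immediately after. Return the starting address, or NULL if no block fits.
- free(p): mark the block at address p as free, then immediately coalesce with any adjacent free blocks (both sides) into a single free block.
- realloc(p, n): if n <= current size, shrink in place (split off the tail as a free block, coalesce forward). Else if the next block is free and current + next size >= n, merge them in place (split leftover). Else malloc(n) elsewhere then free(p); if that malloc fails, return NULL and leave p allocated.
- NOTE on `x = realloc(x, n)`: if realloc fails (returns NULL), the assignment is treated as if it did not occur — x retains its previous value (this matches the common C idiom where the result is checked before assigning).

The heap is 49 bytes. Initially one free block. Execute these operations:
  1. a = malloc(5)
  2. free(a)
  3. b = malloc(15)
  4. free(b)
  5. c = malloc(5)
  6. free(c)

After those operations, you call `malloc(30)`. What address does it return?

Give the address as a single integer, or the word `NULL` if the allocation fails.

Op 1: a = malloc(5) -> a = 0; heap: [0-4 ALLOC][5-48 FREE]
Op 2: free(a) -> (freed a); heap: [0-48 FREE]
Op 3: b = malloc(15) -> b = 0; heap: [0-14 ALLOC][15-48 FREE]
Op 4: free(b) -> (freed b); heap: [0-48 FREE]
Op 5: c = malloc(5) -> c = 0; heap: [0-4 ALLOC][5-48 FREE]
Op 6: free(c) -> (freed c); heap: [0-48 FREE]
malloc(30): first-fit scan over [0-48 FREE] -> 0

Answer: 0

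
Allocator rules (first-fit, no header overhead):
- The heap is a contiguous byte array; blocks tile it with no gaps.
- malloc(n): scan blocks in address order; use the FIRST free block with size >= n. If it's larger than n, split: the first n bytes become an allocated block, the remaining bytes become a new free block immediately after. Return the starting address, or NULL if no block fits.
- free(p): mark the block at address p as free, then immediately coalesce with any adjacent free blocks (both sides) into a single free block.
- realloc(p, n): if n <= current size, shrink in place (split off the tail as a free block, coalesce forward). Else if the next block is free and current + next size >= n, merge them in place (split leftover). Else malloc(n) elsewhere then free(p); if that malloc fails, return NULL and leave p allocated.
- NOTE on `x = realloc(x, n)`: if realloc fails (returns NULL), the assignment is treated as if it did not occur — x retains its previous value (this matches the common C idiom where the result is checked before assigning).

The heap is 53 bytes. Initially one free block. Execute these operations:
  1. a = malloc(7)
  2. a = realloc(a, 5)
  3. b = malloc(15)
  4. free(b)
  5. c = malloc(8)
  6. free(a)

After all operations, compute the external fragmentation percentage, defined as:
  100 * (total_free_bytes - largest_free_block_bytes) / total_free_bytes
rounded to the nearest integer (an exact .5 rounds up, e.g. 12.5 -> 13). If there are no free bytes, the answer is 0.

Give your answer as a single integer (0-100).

Op 1: a = malloc(7) -> a = 0; heap: [0-6 ALLOC][7-52 FREE]
Op 2: a = realloc(a, 5) -> a = 0; heap: [0-4 ALLOC][5-52 FREE]
Op 3: b = malloc(15) -> b = 5; heap: [0-4 ALLOC][5-19 ALLOC][20-52 FREE]
Op 4: free(b) -> (freed b); heap: [0-4 ALLOC][5-52 FREE]
Op 5: c = malloc(8) -> c = 5; heap: [0-4 ALLOC][5-12 ALLOC][13-52 FREE]
Op 6: free(a) -> (freed a); heap: [0-4 FREE][5-12 ALLOC][13-52 FREE]
Free blocks: [5 40] total_free=45 largest=40 -> 100*(45-40)/45 = 500/45 ≈ 11.111 -> rounds to 11

Answer: 11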